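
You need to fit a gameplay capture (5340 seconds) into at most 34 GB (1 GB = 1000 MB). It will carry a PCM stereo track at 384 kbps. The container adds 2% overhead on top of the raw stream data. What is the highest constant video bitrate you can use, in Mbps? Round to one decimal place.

49.6 Mbps

Budget: 34 GB = 272000.0 Mb.
Stream payload after overhead: 272000.0 / 1.02 = 266666.7 Mb.
Total bitrate budget: 266666.7 Mb / 5340 s = 49.938 Mbps.
Audio: 384 kbps = 0.384 Mbps.
Video: 49.938 − 0.384 = 49.554 Mbps.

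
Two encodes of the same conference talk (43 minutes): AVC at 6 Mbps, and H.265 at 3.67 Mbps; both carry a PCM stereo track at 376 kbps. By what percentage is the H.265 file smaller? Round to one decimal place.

43 min = 2580 s
Audio: 376 kbps = 0.376 Mbps.
AVC: 6.376 Mbps × 2580 s = 16450.1 Mb = 2.056 GB.
H.265: 4.046 Mbps × 2580 s = 10438.7 Mb = 1.305 GB.
Reduction: (1 − 1.305/2.056) × 100 = 36.54%.

36.5%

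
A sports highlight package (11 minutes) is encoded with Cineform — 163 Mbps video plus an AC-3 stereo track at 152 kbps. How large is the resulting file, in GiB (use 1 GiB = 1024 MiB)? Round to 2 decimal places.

11 min = 660 s
Audio: 152 kbps = 0.152 Mbps.
Total bitrate: 163 + 0.152 = 163.152 Mbps.
Stream data: 163.152 Mbps × 660 s = 107680.3 Mb.
107,680 Mb = 13,460,040,000 bytes ÷ 1,073,741,824 = 12.54 GiB.

12.54 GiB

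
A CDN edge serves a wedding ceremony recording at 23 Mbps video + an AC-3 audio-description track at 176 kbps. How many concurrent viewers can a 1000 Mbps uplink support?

43

Audio: 176 kbps = 0.176 Mbps.
Per-viewer media rate: 23.176 Mbps.
1000 Mbps = 1,000 Mbps; 1,000 / 23.176 = 43.15 → 43 viewers.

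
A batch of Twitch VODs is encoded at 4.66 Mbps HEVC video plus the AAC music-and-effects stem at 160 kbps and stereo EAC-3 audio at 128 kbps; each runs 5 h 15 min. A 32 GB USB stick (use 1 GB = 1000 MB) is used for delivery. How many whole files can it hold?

5 h 15 min = 315 min = 18900 s
Audio total: 160 + 128 = 288 kbps = 0.288 Mbps.
Total bitrate: 4.948 Mbps.
Per item: 4.948 Mbps × 18900 s = 93,517 Mb = 11,690 MB.
Capacity: 32 GB = 256,000 Mb; 2.74 items → 2 complete.

2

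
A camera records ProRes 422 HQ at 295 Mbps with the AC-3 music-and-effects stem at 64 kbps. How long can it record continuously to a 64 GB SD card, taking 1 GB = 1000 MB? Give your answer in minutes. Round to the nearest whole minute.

Audio: 64 kbps = 0.064 Mbps.
Total bitrate: 295 + 0.064 = 295.064 Mbps.
Capacity: 64 GB = 512,000 Mb.
Recording time: 512,000 / 295.064 = 1,735 s ≈ 28.9 minutes.

29 minutes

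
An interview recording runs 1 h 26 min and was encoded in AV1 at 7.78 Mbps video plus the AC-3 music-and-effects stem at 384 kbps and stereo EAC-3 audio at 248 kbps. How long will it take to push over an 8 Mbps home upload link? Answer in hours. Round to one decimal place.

1.5 hours

1 h 26 min = 86 min = 5160 s
Audio total: 384 + 248 = 632 kbps = 0.632 Mbps.
Total bitrate: 8.412 Mbps.
File: 8.412 Mbps × 5160 s = 43405.9 Mb.
At 8 Mbps: 43405.9 / 8 = 5425.7 s ≈ 1.51 hours.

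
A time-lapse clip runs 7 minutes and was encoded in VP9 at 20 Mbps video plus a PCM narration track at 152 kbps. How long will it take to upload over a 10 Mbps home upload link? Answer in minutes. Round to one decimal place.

14.1 minutes

7 min = 420 s
Audio: 152 kbps = 0.152 Mbps.
Total bitrate: 20.152 Mbps.
File: 20.152 Mbps × 420 s = 8463.8 Mb.
At 10 Mbps: 8463.8 / 10 = 846.4 s ≈ 14.1 minutes.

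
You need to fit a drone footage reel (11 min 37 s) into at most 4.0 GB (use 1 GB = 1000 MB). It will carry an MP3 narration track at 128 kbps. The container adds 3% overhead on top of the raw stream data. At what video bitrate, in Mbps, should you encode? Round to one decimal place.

44.4 Mbps

Budget: 4.0 GB = 32000.0 Mb.
Stream payload after overhead: 32000.0 / 1.03 = 31068.0 Mb.
11 min 37 s = 697 s
Total bitrate budget: 31068.0 Mb / 697 s = 44.574 Mbps.
Audio: 128 kbps = 0.128 Mbps.
Video: 44.574 − 0.128 = 44.446 Mbps.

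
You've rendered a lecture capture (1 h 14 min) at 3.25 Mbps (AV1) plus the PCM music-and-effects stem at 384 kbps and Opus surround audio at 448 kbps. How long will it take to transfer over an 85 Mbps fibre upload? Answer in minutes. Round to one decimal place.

1 h 14 min = 74 min = 4440 s
Audio total: 384 + 448 = 832 kbps = 0.832 Mbps.
Total bitrate: 4.082 Mbps.
File: 4.082 Mbps × 4440 s = 18124.1 Mb.
At 85 Mbps: 18124.1 / 85 = 213.2 s ≈ 3.55 minutes.

3.6 minutes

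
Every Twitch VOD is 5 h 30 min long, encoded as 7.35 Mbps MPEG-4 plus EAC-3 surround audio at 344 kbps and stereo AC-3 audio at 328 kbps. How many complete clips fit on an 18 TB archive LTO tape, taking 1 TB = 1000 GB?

5 h 30 min = 330 min = 19800 s
Audio total: 344 + 328 = 672 kbps = 0.672 Mbps.
Total bitrate: 8.022 Mbps.
Per item: 8.022 Mbps × 19800 s = 158,836 Mb = 19,854 MB.
Capacity: 18 TB = 144,000,000 Mb; 906.60 items → 906 complete.

906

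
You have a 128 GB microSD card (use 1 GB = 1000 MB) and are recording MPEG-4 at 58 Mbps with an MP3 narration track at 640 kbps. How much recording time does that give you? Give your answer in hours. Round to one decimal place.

Audio: 640 kbps = 0.640 Mbps.
Total bitrate: 58 + 0.640 = 58.640 Mbps.
Capacity: 128 GB = 1,024,000 Mb.
Recording time: 1,024,000 / 58.640 = 17,462 s ≈ 4.85 hours.

4.9 hours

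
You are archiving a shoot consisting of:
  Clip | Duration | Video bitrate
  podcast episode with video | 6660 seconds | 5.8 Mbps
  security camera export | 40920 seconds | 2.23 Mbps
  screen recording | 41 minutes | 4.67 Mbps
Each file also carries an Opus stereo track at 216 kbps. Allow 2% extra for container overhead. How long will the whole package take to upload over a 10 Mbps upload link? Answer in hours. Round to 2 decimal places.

Audio: 216 kbps = 0.216 Mbps.
podcast episode with video: 6.016 Mbps × 6660 s × 1.02 = 40867.9 Mb
security camera export: 2.446 Mbps × 40920 s × 1.02 = 102092.1 Mb
screen recording: 4.886 Mbps × 2460 s × 1.02 = 12260.0 Mb
Total: 155220.0 Mb = 19402.5 MB.
At 10 Mbps: 155220.0 / 10 = 15522 s ≈ 4.31 hours.

4.31 hours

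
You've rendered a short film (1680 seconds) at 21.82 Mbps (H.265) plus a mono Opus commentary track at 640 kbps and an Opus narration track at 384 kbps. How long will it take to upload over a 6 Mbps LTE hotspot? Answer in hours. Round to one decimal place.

Audio total: 640 + 384 = 1024 kbps = 1.024 Mbps.
Total bitrate: 22.844 Mbps.
File: 22.844 Mbps × 1680 s = 38377.9 Mb.
At 6 Mbps: 38377.9 / 6 = 6396.3 s ≈ 1.78 hours.

1.8 hours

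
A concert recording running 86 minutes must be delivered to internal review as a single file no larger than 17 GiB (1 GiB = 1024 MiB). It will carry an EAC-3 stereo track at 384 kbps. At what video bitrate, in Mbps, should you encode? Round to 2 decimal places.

Budget: 17 GiB = 146028.9 Mb.
86 min = 5160 s
Total bitrate budget: 146028.9 Mb / 5160 s = 28.300 Mbps.
Audio: 384 kbps = 0.384 Mbps.
Video: 28.300 − 0.384 = 27.916 Mbps.

27.92 Mbps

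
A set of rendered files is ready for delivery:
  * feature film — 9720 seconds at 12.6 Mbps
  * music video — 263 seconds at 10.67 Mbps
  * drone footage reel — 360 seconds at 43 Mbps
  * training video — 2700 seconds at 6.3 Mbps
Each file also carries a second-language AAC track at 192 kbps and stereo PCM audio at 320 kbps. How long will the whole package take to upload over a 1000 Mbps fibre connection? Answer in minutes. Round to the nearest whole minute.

3 minutes

Audio total: 192 + 320 = 512 kbps = 0.512 Mbps.
feature film: 13.112 Mbps × 9720 s = 127448.6 Mb
music video: 11.182 Mbps × 263 s = 2940.9 Mb
drone footage reel: 43.512 Mbps × 360 s = 15664.3 Mb
training video: 6.812 Mbps × 2700 s = 18392.4 Mb
Total: 164446.2 Mb = 20555.8 MB.
At 1000 Mbps: 164446.2 / 1000 = 164 s ≈ 2.74 minutes.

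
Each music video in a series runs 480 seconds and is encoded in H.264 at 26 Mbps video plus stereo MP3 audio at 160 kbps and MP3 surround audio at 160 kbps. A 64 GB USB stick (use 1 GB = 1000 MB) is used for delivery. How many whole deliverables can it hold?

40

Audio total: 160 + 160 = 320 kbps = 0.320 Mbps.
Total bitrate: 26.320 Mbps.
Per item: 26.320 Mbps × 480 s = 12,634 Mb = 1,579 MB.
Capacity: 64 GB = 512,000 Mb; 40.53 items → 40 complete.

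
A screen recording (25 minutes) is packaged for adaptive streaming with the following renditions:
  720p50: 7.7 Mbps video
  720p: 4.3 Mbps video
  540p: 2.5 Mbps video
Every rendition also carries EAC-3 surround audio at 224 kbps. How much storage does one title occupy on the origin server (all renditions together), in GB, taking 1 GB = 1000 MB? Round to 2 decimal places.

25 min = 1500 s
Audio: 224 kbps = 0.224 Mbps.
Sum of rendition bitrates: (7.7+0.224) + (4.3+0.224) + (2.5+0.224) = 15.172 Mbps.
× 1500 s = 22,758 Mb = 2,845 MB = 2.845 GB.

2.84 GB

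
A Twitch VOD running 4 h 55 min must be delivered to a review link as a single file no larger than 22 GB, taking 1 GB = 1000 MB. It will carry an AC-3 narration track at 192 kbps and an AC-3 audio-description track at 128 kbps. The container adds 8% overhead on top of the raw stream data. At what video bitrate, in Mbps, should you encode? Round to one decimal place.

8.9 Mbps

Budget: 22 GB = 176000.0 Mb.
Stream payload after overhead: 176000.0 / 1.08 = 162963.0 Mb.
4 h 55 min = 295 min = 17700 s
Total bitrate budget: 162963.0 Mb / 17700 s = 9.207 Mbps.
Audio total: 192 + 128 = 320 kbps = 0.320 Mbps.
Video: 9.207 − 0.320 = 8.887 Mbps.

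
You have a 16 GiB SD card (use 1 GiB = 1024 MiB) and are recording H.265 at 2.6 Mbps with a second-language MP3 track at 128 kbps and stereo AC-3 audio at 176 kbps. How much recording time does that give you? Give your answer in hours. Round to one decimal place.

Audio total: 128 + 176 = 304 kbps = 0.304 Mbps.
Total bitrate: 2.6 + 0.304 = 2.904 Mbps.
Capacity: 16 GiB = 137,439 Mb.
Recording time: 137,439 / 2.904 = 47,327 s ≈ 13.1 hours.

13.1 hours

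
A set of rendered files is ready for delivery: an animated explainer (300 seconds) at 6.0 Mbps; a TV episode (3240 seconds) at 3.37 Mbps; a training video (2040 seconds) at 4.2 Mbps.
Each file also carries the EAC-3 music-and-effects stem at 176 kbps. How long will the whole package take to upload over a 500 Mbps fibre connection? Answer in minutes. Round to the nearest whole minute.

Audio: 176 kbps = 0.176 Mbps.
animated explainer: 6.176 Mbps × 300 s = 1852.8 Mb
TV episode: 3.546 Mbps × 3240 s = 11489.0 Mb
training video: 4.376 Mbps × 2040 s = 8927.0 Mb
Total: 22268.9 Mb = 2783.6 MB.
At 500 Mbps: 22268.9 / 500 = 45 s ≈ 0.742 minutes.

1 minutes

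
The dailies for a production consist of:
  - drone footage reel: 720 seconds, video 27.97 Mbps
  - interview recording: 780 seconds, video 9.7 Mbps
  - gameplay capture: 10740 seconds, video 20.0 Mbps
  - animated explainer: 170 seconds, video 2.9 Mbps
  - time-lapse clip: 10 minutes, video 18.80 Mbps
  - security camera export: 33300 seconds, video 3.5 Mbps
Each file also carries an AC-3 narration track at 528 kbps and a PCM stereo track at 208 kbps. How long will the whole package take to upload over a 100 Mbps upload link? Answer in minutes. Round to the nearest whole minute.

67 minutes

Audio total: 528 + 208 = 736 kbps = 0.736 Mbps.
drone footage reel: 28.706 Mbps × 720 s = 20668.3 Mb
interview recording: 10.436 Mbps × 780 s = 8140.1 Mb
gameplay capture: 20.736 Mbps × 10740 s = 222704.6 Mb
animated explainer: 3.636 Mbps × 170 s = 618.1 Mb
time-lapse clip: 19.536 Mbps × 600 s = 11721.6 Mb
security camera export: 4.236 Mbps × 33300 s = 141058.8 Mb
Total: 404911.6 Mb = 50613.9 MB.
At 100 Mbps: 404911.6 / 100 = 4049 s ≈ 67.5 minutes.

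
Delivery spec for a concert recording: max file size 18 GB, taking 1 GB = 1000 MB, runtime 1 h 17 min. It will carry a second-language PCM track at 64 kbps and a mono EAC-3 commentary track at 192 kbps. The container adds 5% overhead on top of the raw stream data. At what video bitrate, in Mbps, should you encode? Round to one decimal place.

Budget: 18 GB = 144000.0 Mb.
Stream payload after overhead: 144000.0 / 1.05 = 137142.9 Mb.
1 h 17 min = 77 min = 4620 s
Total bitrate budget: 137142.9 Mb / 4620 s = 29.685 Mbps.
Audio total: 64 + 192 = 256 kbps = 0.256 Mbps.
Video: 29.685 − 0.256 = 29.429 Mbps.

29.4 Mbps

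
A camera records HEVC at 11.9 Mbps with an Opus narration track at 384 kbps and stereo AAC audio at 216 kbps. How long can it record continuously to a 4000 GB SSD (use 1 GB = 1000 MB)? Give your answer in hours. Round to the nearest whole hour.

Audio total: 384 + 216 = 600 kbps = 0.600 Mbps.
Total bitrate: 11.9 + 0.600 = 12.500 Mbps.
Capacity: 4000 GB = 32,000,000 Mb.
Recording time: 32,000,000 / 12.500 = 2,560,000 s ≈ 711 hours.

711 hours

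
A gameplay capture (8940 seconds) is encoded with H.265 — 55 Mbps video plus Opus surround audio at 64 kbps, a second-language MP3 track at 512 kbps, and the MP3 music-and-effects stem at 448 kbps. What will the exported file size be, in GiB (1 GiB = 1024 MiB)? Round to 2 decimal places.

58.31 GiB

Audio total: 64 + 512 + 448 = 1024 kbps = 1.024 Mbps.
Total bitrate: 55 + 1.024 = 56.024 Mbps.
Stream data: 56.024 Mbps × 8940 s = 500854.6 Mb.
500,855 Mb = 62,606,820,000 bytes ÷ 1,073,741,824 = 58.31 GiB.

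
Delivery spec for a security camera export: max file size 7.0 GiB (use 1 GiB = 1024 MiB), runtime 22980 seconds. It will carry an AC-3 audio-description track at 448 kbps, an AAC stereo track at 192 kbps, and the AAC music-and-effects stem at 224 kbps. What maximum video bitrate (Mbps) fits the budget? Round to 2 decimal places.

1.75 Mbps

Budget: 7.0 GiB = 60129.5 Mb.
Total bitrate budget: 60129.5 Mb / 22980 s = 2.617 Mbps.
Audio total: 448 + 192 + 224 = 864 kbps = 0.864 Mbps.
Video: 2.617 − 0.864 = 1.753 Mbps.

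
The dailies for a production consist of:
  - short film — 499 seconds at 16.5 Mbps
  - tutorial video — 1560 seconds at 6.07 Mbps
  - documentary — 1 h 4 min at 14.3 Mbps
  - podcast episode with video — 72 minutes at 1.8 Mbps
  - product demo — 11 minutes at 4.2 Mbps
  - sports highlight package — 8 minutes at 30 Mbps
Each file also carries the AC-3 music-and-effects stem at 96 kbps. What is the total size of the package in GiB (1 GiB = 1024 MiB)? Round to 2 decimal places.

Audio: 96 kbps = 0.096 Mbps.
short film: 16.596 Mbps × 499 s = 8281.4 Mb
tutorial video: 6.166 Mbps × 1560 s = 9619.0 Mb
documentary: 14.396 Mbps × 3840 s = 55280.6 Mb
podcast episode with video: 1.896 Mbps × 4320 s = 8190.7 Mb
product demo: 4.296 Mbps × 660 s = 2835.4 Mb
sports highlight package: 30.096 Mbps × 480 s = 14446.1 Mb
Total: 98653.2 Mb = 12331.6 MB.
= 11.48 GiB.

11.48 GiB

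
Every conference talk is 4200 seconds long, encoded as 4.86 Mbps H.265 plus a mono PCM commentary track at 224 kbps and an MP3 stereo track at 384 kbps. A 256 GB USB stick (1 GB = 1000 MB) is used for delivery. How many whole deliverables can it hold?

89

Audio total: 224 + 384 = 608 kbps = 0.608 Mbps.
Total bitrate: 5.468 Mbps.
Per item: 5.468 Mbps × 4200 s = 22,966 Mb = 2,871 MB.
Capacity: 256 GB = 2,048,000 Mb; 89.18 items → 89 complete.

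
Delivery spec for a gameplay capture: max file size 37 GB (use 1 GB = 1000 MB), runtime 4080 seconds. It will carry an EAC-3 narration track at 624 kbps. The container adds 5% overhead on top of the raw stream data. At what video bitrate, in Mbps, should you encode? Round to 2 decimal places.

Budget: 37 GB = 296000.0 Mb.
Stream payload after overhead: 296000.0 / 1.05 = 281904.8 Mb.
Total bitrate budget: 281904.8 Mb / 4080 s = 69.094 Mbps.
Audio: 624 kbps = 0.624 Mbps.
Video: 69.094 − 0.624 = 68.470 Mbps.

68.47 Mbps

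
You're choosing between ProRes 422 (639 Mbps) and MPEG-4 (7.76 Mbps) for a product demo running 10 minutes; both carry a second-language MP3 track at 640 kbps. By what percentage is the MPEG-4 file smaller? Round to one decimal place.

98.7%

10 min = 600 s
Audio: 640 kbps = 0.640 Mbps.
ProRes 422: 639.640 Mbps × 600 s = 383784.0 Mb = 47.973 GB.
MPEG-4: 8.400 Mbps × 600 s = 5040.0 Mb = 0.630 GB.
Reduction: (1 − 0.630/47.973) × 100 = 98.69%.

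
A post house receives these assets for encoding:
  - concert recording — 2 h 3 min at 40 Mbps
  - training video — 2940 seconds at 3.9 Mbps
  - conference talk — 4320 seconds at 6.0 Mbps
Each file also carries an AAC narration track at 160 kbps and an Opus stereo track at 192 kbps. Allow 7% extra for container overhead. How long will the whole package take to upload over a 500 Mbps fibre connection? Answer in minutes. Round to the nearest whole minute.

Audio total: 160 + 192 = 352 kbps = 0.352 Mbps.
concert recording: 40.352 Mbps × 7380 s × 1.07 = 318643.6 Mb
training video: 4.252 Mbps × 2940 s × 1.07 = 13375.9 Mb
conference talk: 6.352 Mbps × 4320 s × 1.07 = 29361.5 Mb
Total: 361381.0 Mb = 45172.6 MB.
At 500 Mbps: 361381.0 / 500 = 723 s ≈ 12 minutes.

12 minutes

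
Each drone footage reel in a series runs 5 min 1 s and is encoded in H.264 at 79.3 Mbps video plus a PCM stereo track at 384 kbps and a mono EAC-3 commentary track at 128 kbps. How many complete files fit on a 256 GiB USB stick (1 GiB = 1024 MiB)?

5 min 1 s = 301 s
Audio total: 384 + 128 = 512 kbps = 0.512 Mbps.
Total bitrate: 79.812 Mbps.
Per item: 79.812 Mbps × 301 s = 24,023 Mb = 3,003 MB.
Capacity: 256 GiB = 2,199,023 Mb; 91.54 items → 91 complete.

91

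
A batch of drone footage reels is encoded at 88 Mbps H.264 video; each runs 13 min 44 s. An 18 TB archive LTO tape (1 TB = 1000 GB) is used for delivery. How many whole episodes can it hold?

13 min 44 s = 824 s
Per item: 88.000 Mbps × 824 s = 72,512 Mb = 9,064 MB.
Capacity: 18 TB = 144,000,000 Mb; 1985.88 items → 1985 complete.

1985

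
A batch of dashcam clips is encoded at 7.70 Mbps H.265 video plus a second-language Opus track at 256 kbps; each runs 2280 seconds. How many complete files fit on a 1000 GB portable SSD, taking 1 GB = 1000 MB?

Audio: 256 kbps = 0.256 Mbps.
Total bitrate: 7.956 Mbps.
Per item: 7.956 Mbps × 2280 s = 18,140 Mb = 2,267 MB.
Capacity: 1000 GB = 8,000,000 Mb; 441.02 items → 441 complete.

441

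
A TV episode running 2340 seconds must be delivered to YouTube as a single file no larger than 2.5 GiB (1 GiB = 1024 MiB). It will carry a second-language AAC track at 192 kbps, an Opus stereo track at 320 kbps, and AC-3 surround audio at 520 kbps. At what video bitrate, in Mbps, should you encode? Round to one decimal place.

8.1 Mbps

Budget: 2.5 GiB = 21474.8 Mb.
Total bitrate budget: 21474.8 Mb / 2340 s = 9.177 Mbps.
Audio total: 192 + 320 + 520 = 1032 kbps = 1.032 Mbps.
Video: 9.177 − 1.032 = 8.145 Mbps.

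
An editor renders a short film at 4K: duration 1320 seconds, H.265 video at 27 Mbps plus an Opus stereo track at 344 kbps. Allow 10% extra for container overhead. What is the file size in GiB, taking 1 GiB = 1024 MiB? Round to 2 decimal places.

Audio: 344 kbps = 0.344 Mbps.
Total bitrate: 27 + 0.344 = 27.344 Mbps.
Stream data: 27.344 Mbps × 1320 s = 36094.1 Mb.
With 10% container overhead: ×1.10.
39,703 Mb = 4,962,936,000 bytes ÷ 1,073,741,824 = 4.622 GiB.

4.62 GiB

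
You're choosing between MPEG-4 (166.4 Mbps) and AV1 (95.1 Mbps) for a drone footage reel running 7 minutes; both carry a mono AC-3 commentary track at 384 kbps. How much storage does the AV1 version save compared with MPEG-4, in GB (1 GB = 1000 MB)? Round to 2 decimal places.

3.74 GB

7 min = 420 s
Audio: 384 kbps = 0.384 Mbps.
MPEG-4: 166.784 Mbps × 420 s = 70049.3 Mb = 8.756 GB.
AV1: 95.484 Mbps × 420 s = 40103.3 Mb = 5.013 GB.
Saving: 8.756 − 5.013 = 3.743 GB.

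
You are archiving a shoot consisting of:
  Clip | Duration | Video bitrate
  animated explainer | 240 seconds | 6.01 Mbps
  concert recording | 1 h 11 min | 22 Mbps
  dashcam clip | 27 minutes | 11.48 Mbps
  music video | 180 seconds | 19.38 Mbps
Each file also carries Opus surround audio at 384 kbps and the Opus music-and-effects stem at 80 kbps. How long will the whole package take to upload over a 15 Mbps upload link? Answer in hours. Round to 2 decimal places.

2.23 hours

Audio total: 384 + 80 = 464 kbps = 0.464 Mbps.
animated explainer: 6.474 Mbps × 240 s = 1553.8 Mb
concert recording: 22.464 Mbps × 4260 s = 95696.6 Mb
dashcam clip: 11.944 Mbps × 1620 s = 19349.3 Mb
music video: 19.844 Mbps × 180 s = 3571.9 Mb
Total: 120171.6 Mb = 15021.5 MB.
At 15 Mbps: 120171.6 / 15 = 8011 s ≈ 2.23 hours.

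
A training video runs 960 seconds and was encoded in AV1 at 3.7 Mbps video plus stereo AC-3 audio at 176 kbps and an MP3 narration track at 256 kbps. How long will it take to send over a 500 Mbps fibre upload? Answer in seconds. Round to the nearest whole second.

Audio total: 176 + 256 = 432 kbps = 0.432 Mbps.
Total bitrate: 4.132 Mbps.
File: 4.132 Mbps × 960 s = 3966.7 Mb.
At 500 Mbps: 3966.7 / 500 = 7.9 s ≈ 7.93 seconds.

8 seconds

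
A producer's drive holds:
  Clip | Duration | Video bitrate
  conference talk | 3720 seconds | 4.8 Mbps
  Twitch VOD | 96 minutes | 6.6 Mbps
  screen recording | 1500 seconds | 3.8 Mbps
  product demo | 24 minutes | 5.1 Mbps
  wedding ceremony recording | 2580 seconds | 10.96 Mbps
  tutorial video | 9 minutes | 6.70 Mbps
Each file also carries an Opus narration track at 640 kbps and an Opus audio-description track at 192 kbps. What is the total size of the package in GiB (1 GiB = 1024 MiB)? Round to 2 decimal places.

13.24 GiB

Audio total: 640 + 192 = 832 kbps = 0.832 Mbps.
conference talk: 5.632 Mbps × 3720 s = 20951.0 Mb
Twitch VOD: 7.432 Mbps × 5760 s = 42808.3 Mb
screen recording: 4.632 Mbps × 1500 s = 6948.0 Mb
product demo: 5.932 Mbps × 1440 s = 8542.1 Mb
wedding ceremony recording: 11.792 Mbps × 2580 s = 30423.4 Mb
tutorial video: 7.532 Mbps × 540 s = 4067.3 Mb
Total: 113740.1 Mb = 14217.5 MB.
= 13.24 GiB.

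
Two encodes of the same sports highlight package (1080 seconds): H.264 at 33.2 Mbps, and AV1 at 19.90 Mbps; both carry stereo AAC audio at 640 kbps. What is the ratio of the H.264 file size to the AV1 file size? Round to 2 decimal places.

Audio: 640 kbps = 0.640 Mbps.
H.264: 33.840 Mbps × 1080 s = 36547.2 Mb = 4.568 GB.
AV1: 20.540 Mbps × 1080 s = 22183.2 Mb = 2.773 GB.
Ratio: 4.568 / 2.773 = 1.648.

1.65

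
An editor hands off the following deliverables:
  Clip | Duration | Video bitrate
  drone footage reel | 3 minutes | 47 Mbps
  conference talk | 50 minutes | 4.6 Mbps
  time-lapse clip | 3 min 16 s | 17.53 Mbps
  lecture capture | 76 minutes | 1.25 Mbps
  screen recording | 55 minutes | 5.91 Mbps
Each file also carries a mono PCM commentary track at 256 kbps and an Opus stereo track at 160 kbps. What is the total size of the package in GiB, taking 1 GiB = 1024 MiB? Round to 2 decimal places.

Audio total: 256 + 160 = 416 kbps = 0.416 Mbps.
drone footage reel: 47.416 Mbps × 180 s = 8534.9 Mb
conference talk: 5.016 Mbps × 3000 s = 15048.0 Mb
time-lapse clip: 17.946 Mbps × 196 s = 3517.4 Mb
lecture capture: 1.666 Mbps × 4560 s = 7597.0 Mb
screen recording: 6.326 Mbps × 3300 s = 20875.8 Mb
Total: 55573.1 Mb = 6946.6 MB.
= 6.470 GiB.

6.47 GiB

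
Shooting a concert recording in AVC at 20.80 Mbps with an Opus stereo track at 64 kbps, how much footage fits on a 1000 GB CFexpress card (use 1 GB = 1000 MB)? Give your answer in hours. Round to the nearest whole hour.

Audio: 64 kbps = 0.064 Mbps.
Total bitrate: 20.80 + 0.064 = 20.864 Mbps.
Capacity: 1000 GB = 8,000,000 Mb.
Recording time: 8,000,000 / 20.864 = 383,436 s ≈ 107 hours.

107 hours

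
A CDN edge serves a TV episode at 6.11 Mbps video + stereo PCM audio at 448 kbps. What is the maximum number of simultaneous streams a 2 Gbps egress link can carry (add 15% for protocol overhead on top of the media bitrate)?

Audio: 448 kbps = 0.448 Mbps.
Per-viewer media rate: 6.558 Mbps.
On the wire with 15% overhead: 7.542 Mbps.
2 Gbps = 2,000 Mbps; 2,000 / 7.542 = 265.19 → 265 viewers.

265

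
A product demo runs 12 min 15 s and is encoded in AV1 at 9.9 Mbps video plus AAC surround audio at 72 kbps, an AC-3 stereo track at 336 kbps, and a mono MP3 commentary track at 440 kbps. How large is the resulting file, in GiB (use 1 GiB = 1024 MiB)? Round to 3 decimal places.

0.920 GiB

12 min 15 s = 735 s
Audio total: 72 + 336 + 440 = 848 kbps = 0.848 Mbps.
Total bitrate: 9.9 + 0.848 = 10.748 Mbps.
Stream data: 10.748 Mbps × 735 s = 7899.8 Mb.
7,900 Mb = 987,472,500 bytes ÷ 1,073,741,824 = 0.9197 GiB.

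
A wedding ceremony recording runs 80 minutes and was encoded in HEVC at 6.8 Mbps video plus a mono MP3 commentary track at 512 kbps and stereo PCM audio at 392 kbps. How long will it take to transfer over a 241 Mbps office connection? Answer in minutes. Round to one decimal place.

80 min = 4800 s
Audio total: 512 + 392 = 904 kbps = 0.904 Mbps.
Total bitrate: 7.704 Mbps.
File: 7.704 Mbps × 4800 s = 36979.2 Mb.
At 241 Mbps: 36979.2 / 241 = 153.4 s ≈ 2.56 minutes.

2.6 minutes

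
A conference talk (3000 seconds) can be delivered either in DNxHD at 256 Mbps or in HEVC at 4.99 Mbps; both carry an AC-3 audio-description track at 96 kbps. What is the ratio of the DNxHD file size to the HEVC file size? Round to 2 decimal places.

Audio: 96 kbps = 0.096 Mbps.
DNxHD: 256.096 Mbps × 3000 s = 768288.0 Mb = 96.036 GB.
HEVC: 5.086 Mbps × 3000 s = 15258.0 Mb = 1.907 GB.
Ratio: 96.036 / 1.907 = 50.353.

50.35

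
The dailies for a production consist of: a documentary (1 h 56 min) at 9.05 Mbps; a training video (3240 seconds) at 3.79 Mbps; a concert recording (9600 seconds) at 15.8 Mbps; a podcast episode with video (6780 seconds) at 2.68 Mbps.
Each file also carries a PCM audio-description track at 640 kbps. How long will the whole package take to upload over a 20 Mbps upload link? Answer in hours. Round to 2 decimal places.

3.64 hours

Audio: 640 kbps = 0.640 Mbps.
documentary: 9.690 Mbps × 6960 s = 67442.4 Mb
training video: 4.430 Mbps × 3240 s = 14353.2 Mb
concert recording: 16.440 Mbps × 9600 s = 157824.0 Mb
podcast episode with video: 3.320 Mbps × 6780 s = 22509.6 Mb
Total: 262129.2 Mb = 32766.2 MB.
At 20 Mbps: 262129.2 / 20 = 13106 s ≈ 3.64 hours.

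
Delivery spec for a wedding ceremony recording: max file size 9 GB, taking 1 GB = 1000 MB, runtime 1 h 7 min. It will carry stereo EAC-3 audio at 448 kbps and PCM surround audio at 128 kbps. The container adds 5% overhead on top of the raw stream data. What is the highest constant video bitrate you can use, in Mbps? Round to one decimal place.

Budget: 9 GB = 72000.0 Mb.
Stream payload after overhead: 72000.0 / 1.05 = 68571.4 Mb.
1 h 7 min = 67 min = 4020 s
Total bitrate budget: 68571.4 Mb / 4020 s = 17.058 Mbps.
Audio total: 448 + 128 = 576 kbps = 0.576 Mbps.
Video: 17.058 − 0.576 = 16.482 Mbps.

16.5 Mbps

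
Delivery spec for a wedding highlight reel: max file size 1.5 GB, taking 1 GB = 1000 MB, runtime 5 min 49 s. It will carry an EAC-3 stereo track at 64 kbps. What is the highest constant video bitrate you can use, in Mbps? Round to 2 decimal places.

34.32 Mbps

Budget: 1.5 GB = 12000.0 Mb.
5 min 49 s = 349 s
Total bitrate budget: 12000.0 Mb / 349 s = 34.384 Mbps.
Audio: 64 kbps = 0.064 Mbps.
Video: 34.384 − 0.064 = 34.320 Mbps.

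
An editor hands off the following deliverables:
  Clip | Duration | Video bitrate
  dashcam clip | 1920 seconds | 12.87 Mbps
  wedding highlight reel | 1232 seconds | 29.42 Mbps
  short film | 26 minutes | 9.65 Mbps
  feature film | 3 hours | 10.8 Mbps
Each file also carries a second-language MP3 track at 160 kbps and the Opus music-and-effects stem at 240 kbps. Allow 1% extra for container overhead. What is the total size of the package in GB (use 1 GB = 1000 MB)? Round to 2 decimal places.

25.11 GB

Audio total: 160 + 240 = 400 kbps = 0.400 Mbps.
dashcam clip: 13.270 Mbps × 1920 s × 1.01 = 25733.2 Mb
wedding highlight reel: 29.820 Mbps × 1232 s × 1.01 = 37105.6 Mb
short film: 10.050 Mbps × 1560 s × 1.01 = 15834.8 Mb
feature film: 11.200 Mbps × 10800 s × 1.01 = 122169.6 Mb
Total: 200843.2 Mb = 25105.4 MB.
= 25.11 GB.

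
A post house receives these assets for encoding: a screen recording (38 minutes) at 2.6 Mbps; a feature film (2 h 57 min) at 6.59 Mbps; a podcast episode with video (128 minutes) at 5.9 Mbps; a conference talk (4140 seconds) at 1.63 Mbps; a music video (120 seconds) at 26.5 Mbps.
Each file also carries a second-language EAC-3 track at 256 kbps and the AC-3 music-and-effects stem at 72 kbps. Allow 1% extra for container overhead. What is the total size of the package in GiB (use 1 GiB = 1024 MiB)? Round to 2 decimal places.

16.38 GiB

Audio total: 256 + 72 = 328 kbps = 0.328 Mbps.
screen recording: 2.928 Mbps × 2280 s × 1.01 = 6742.6 Mb
feature film: 6.918 Mbps × 10620 s × 1.01 = 74203.9 Mb
podcast episode with video: 6.228 Mbps × 7680 s × 1.01 = 48309.4 Mb
conference talk: 1.958 Mbps × 4140 s × 1.01 = 8187.2 Mb
music video: 26.828 Mbps × 120 s × 1.01 = 3251.6 Mb
Total: 140694.5 Mb = 17586.8 MB.
= 16.38 GiB.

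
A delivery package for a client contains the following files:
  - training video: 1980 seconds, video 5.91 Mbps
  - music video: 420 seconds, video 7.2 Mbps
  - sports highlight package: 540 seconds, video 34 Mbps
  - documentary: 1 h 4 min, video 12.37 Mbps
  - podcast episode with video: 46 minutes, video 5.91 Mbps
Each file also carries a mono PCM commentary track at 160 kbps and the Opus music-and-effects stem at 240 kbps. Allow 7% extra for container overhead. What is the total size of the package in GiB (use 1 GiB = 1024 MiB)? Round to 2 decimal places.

Audio total: 160 + 240 = 400 kbps = 0.400 Mbps.
training video: 6.310 Mbps × 1980 s × 1.07 = 13368.4 Mb
music video: 7.600 Mbps × 420 s × 1.07 = 3415.4 Mb
sports highlight package: 34.400 Mbps × 540 s × 1.07 = 19876.3 Mb
documentary: 12.770 Mbps × 3840 s × 1.07 = 52469.4 Mb
podcast episode with video: 6.310 Mbps × 2760 s × 1.07 = 18634.7 Mb
Total: 107764.2 Mb = 13470.5 MB.
= 12.55 GiB.

12.55 GiB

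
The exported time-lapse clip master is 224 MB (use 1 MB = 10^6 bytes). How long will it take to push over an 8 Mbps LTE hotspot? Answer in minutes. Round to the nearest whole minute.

File: 224 MB = 1792.0 Mb.
At 8 Mbps: 1792.0 / 8 = 224.0 s ≈ 3.73 minutes.

4 minutes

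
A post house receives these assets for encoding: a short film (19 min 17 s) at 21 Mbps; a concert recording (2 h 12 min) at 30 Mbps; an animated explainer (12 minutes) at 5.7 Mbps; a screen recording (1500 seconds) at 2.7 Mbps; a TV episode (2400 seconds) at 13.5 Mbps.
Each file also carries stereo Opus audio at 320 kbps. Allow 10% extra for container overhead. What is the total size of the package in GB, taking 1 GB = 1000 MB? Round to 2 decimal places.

Audio: 320 kbps = 0.320 Mbps.
short film: 21.320 Mbps × 1157 s × 1.10 = 27134.0 Mb
concert recording: 30.320 Mbps × 7920 s × 1.10 = 264147.8 Mb
animated explainer: 6.020 Mbps × 720 s × 1.10 = 4767.8 Mb
screen recording: 3.020 Mbps × 1500 s × 1.10 = 4983.0 Mb
TV episode: 13.820 Mbps × 2400 s × 1.10 = 36484.8 Mb
Total: 337517.4 Mb = 42189.7 MB.
= 42.19 GB.

42.19 GB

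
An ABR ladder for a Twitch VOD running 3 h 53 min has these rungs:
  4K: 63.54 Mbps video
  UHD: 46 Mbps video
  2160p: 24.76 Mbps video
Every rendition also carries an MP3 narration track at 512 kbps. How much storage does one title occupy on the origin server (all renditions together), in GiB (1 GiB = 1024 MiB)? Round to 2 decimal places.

3 h 53 min = 233 min = 13980 s
Audio: 512 kbps = 0.512 Mbps.
Sum of rendition bitrates: (63.54+0.512) + (46+0.512) + (24.76+0.512) = 135.836 Mbps.
× 13980 s = 1,898,987 Mb = 237,373 MB = 221.1 GiB.

221.07 GiB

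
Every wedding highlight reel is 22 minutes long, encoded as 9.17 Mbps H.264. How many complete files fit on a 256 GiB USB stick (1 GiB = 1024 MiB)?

22 min = 1320 s
Per item: 9.170 Mbps × 1320 s = 12,104 Mb = 1,513 MB.
Capacity: 256 GiB = 2,199,023 Mb; 181.67 items → 181 complete.

181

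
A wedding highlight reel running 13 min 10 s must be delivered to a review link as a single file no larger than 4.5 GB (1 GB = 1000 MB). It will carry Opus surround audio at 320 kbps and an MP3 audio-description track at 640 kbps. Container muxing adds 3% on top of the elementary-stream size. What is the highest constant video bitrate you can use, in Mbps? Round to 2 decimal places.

Budget: 4.5 GB = 36000.0 Mb.
Stream payload after overhead: 36000.0 / 1.03 = 34951.5 Mb.
13 min 10 s = 790 s
Total bitrate budget: 34951.5 Mb / 790 s = 44.242 Mbps.
Audio total: 320 + 640 = 960 kbps = 0.960 Mbps.
Video: 44.242 − 0.960 = 43.282 Mbps.

43.28 Mbps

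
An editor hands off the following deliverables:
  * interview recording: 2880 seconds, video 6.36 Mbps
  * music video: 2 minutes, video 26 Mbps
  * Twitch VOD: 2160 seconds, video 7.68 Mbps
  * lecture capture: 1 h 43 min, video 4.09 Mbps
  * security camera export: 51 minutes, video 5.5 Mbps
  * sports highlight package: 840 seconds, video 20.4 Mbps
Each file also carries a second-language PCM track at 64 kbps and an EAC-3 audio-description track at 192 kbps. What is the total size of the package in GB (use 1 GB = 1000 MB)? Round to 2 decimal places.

Audio total: 64 + 192 = 256 kbps = 0.256 Mbps.
interview recording: 6.616 Mbps × 2880 s = 19054.1 Mb
music video: 26.256 Mbps × 120 s = 3150.7 Mb
Twitch VOD: 7.936 Mbps × 2160 s = 17141.8 Mb
lecture capture: 4.346 Mbps × 6180 s = 26858.3 Mb
security camera export: 5.756 Mbps × 3060 s = 17613.4 Mb
sports highlight package: 20.656 Mbps × 840 s = 17351.0 Mb
Total: 101169.2 Mb = 12646.2 MB.
= 12.65 GB.

12.65 GB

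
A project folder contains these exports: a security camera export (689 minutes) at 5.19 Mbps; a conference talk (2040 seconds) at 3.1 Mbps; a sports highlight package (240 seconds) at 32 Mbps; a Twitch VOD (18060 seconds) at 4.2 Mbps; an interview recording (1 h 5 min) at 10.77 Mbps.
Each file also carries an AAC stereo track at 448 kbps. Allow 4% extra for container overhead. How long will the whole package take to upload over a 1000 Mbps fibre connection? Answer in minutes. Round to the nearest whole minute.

7 minutes

Audio: 448 kbps = 0.448 Mbps.
security camera export: 5.638 Mbps × 41340 s × 1.04 = 242397.9 Mb
conference talk: 3.548 Mbps × 2040 s × 1.04 = 7527.4 Mb
sports highlight package: 32.448 Mbps × 240 s × 1.04 = 8099.0 Mb
Twitch VOD: 4.648 Mbps × 18060 s × 1.04 = 87300.6 Mb
interview recording: 11.218 Mbps × 3900 s × 1.04 = 45500.2 Mb
Total: 390825.2 Mb = 48853.1 MB.
At 1000 Mbps: 390825.2 / 1000 = 391 s ≈ 6.51 minutes.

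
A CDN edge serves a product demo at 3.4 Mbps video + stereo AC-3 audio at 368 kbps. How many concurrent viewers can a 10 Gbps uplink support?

2653

Audio: 368 kbps = 0.368 Mbps.
Per-viewer media rate: 3.768 Mbps.
10 Gbps = 10,000 Mbps; 10,000 / 3.768 = 2653.93 → 2653 viewers.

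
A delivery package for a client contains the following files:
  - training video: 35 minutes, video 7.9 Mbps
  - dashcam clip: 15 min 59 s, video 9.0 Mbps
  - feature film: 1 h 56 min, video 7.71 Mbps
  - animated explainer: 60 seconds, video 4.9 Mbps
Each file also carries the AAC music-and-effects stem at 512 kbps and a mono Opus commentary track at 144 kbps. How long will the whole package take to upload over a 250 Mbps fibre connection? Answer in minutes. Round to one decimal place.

5.7 minutes

Audio total: 512 + 144 = 656 kbps = 0.656 Mbps.
training video: 8.556 Mbps × 2100 s = 17967.6 Mb
dashcam clip: 9.656 Mbps × 959 s = 9260.1 Mb
feature film: 8.366 Mbps × 6960 s = 58227.4 Mb
animated explainer: 5.556 Mbps × 60 s = 333.4 Mb
Total: 85788.4 Mb = 10723.6 MB.
At 250 Mbps: 85788.4 / 250 = 343 s ≈ 5.72 minutes.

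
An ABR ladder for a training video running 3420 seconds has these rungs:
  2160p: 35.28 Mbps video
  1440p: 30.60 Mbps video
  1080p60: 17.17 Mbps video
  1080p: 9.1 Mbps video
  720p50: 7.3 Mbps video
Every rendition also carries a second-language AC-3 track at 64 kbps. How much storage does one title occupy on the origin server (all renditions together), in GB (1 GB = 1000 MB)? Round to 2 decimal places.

42.65 GB

Audio: 64 kbps = 0.064 Mbps.
Sum of rendition bitrates: (35.28+0.064) + (30.60+0.064) + (17.17+0.064) + (9.1+0.064) + (7.3+0.064) = 99.770 Mbps.
× 3420 s = 341,213 Mb = 42,652 MB = 42.65 GB.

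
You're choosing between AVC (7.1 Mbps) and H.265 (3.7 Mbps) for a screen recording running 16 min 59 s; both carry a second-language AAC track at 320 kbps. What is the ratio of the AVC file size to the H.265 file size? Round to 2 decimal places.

16 min 59 s = 1019 s
Audio: 320 kbps = 0.320 Mbps.
AVC: 7.420 Mbps × 1019 s = 7561.0 Mb = 0.880 GiB.
H.265: 4.020 Mbps × 1019 s = 4096.4 Mb = 0.477 GiB.
Ratio: 0.880 / 0.477 = 1.846.

1.85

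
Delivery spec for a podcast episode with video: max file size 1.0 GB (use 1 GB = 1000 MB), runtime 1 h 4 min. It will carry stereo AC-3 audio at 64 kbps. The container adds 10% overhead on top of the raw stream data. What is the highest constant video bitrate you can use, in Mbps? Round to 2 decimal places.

1.83 Mbps

Budget: 1.0 GB = 8000.0 Mb.
Stream payload after overhead: 8000.0 / 1.10 = 7272.7 Mb.
1 h 4 min = 64 min = 3840 s
Total bitrate budget: 7272.7 Mb / 3840 s = 1.894 Mbps.
Audio: 64 kbps = 0.064 Mbps.
Video: 1.894 − 0.064 = 1.830 Mbps.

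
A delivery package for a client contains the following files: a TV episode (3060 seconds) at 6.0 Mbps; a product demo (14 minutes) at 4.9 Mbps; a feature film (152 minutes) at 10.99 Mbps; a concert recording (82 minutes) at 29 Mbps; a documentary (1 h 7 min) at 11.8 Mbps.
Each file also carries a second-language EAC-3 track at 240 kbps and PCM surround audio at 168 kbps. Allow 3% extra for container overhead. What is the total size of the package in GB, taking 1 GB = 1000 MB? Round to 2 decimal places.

Audio total: 240 + 168 = 408 kbps = 0.408 Mbps.
TV episode: 6.408 Mbps × 3060 s × 1.03 = 20196.7 Mb
product demo: 5.308 Mbps × 840 s × 1.03 = 4592.5 Mb
feature film: 11.398 Mbps × 9120 s × 1.03 = 107068.3 Mb
concert recording: 29.408 Mbps × 4920 s × 1.03 = 149028.0 Mb
documentary: 12.208 Mbps × 4020 s × 1.03 = 50548.4 Mb
Total: 331433.9 Mb = 41429.2 MB.
= 41.43 GB.

41.43 GB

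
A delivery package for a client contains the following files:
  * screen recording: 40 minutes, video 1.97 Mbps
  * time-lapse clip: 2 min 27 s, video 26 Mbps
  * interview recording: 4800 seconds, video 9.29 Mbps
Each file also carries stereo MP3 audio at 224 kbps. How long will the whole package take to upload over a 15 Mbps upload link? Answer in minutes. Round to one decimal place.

Audio: 224 kbps = 0.224 Mbps.
screen recording: 2.194 Mbps × 2400 s = 5265.6 Mb
time-lapse clip: 26.224 Mbps × 147 s = 3854.9 Mb
interview recording: 9.514 Mbps × 4800 s = 45667.2 Mb
Total: 54787.7 Mb = 6848.5 MB.
At 15 Mbps: 54787.7 / 15 = 3653 s ≈ 60.9 minutes.

60.9 minutes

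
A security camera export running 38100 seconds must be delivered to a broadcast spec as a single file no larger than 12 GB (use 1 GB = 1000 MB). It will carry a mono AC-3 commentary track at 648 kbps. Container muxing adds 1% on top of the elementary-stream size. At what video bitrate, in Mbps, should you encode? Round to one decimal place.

1.8 Mbps

Budget: 12 GB = 96000.0 Mb.
Stream payload after overhead: 96000.0 / 1.01 = 95049.5 Mb.
Total bitrate budget: 95049.5 Mb / 38100 s = 2.495 Mbps.
Audio: 648 kbps = 0.648 Mbps.
Video: 2.495 − 0.648 = 1.847 Mbps.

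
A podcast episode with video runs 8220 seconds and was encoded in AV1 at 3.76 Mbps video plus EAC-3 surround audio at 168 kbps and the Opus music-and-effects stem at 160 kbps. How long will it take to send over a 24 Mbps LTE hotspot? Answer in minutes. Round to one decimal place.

23.3 minutes

Audio total: 168 + 160 = 328 kbps = 0.328 Mbps.
Total bitrate: 4.088 Mbps.
File: 4.088 Mbps × 8220 s = 33603.4 Mb.
At 24 Mbps: 33603.4 / 24 = 1400.1 s ≈ 23.3 minutes.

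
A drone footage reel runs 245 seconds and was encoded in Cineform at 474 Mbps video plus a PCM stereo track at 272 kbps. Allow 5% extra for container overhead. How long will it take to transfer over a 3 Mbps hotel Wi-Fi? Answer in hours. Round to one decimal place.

Audio: 272 kbps = 0.272 Mbps.
Total bitrate: 474.272 Mbps.
File: 474.272 Mbps × 245 s = 116196.6 Mb.
With 5% container overhead: ×1.05. → 122006.5 Mb.
At 3 Mbps: 122006.5 / 3 = 40668.8 s ≈ 11.3 hours.

11.3 hours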